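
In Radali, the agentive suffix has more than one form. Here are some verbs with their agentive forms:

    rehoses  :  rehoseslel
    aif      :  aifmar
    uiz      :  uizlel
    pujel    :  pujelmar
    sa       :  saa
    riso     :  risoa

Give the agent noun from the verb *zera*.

zeraa

The alternation tracks the final sound of the stem — -lel when the stem ends in a sibilant (*rehoses*, *uiz*); -mar when the stem ends in a non-sibilant consonant (*aif*, *pujel*); -a when the stem ends in a vowel (*sa*, *riso*).
The final sound of *zera* is /a/, which is a vowel, so the suffix is -a, giving *zeraa*.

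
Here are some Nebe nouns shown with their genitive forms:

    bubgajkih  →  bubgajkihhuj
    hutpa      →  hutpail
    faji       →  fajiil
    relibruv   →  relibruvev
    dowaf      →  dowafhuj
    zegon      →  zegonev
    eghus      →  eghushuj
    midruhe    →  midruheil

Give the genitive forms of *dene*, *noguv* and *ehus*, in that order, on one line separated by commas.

deneil, noguvev, ehushuj

The alternation tracks the final sound of the stem — -huj when the stem ends in a voiceless consonant (*bubgajkih*, *dowaf*, *eghus*); -ev when the stem ends in a voiced consonant (*relibruv*, *zegon*); -il when the stem ends in a vowel (*hutpa*, *faji*, *midruhe*).
*dene*: final sound = /e/, a vowel → -il → *deneil*.
*noguv*: final sound = /v/, a voiced consonant → -ev → *noguvev*.
*ehus* — final sound /s/ (a voiceless consonant) → -huj → *ehushuj*.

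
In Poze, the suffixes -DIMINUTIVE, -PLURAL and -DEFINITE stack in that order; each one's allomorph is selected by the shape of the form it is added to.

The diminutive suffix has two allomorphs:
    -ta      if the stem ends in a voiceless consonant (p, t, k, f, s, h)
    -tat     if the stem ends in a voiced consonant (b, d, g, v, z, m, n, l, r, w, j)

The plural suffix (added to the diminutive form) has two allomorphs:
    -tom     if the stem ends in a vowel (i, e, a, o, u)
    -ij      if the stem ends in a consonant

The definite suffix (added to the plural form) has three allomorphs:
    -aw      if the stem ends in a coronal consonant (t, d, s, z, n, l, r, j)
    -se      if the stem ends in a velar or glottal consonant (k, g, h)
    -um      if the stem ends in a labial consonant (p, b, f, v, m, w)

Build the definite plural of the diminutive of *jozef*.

jozeftatomum

*jozef* — final consonant /f/ (voiceless) → -ta → *jozefta*.
The diminutive form *jozefta* — final sound /a/ (a vowel) → -tom → *jozeftatom*.
The plural form *jozeftatom* — final consonant /m/ (labial) → -um → *jozeftatomum*.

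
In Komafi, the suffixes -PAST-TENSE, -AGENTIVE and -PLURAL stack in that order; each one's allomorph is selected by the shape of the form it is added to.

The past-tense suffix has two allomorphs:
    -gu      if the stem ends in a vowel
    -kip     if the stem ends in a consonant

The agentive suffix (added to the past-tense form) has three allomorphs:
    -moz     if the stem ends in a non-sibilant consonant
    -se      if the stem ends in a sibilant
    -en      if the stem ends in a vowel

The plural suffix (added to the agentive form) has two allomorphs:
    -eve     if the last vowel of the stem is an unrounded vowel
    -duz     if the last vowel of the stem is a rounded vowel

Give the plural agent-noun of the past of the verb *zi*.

zigueneve

*zi*: final sound = /i/, a vowel → -gu → *zigu*.
The final sound of the past-tense form *zigu* is /u/, which is a vowel, so the agentive suffix is -en, giving *ziguen*.
The last vowel of the agentive form *ziguen* is /e/, which is an unrounded vowel, so the plural suffix is -eve, giving *zigueneve*.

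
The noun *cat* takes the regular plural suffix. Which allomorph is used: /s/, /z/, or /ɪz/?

The stem *cat* ends in a voiceless non-sibilant consonant.
The plural suffix surfaces as /ɪz/ after sibilants, /s/ after other voiceless consonants, and /z/ after other voiced sounds.
So the plural -s on *cat* is pronounced /s/.

/s/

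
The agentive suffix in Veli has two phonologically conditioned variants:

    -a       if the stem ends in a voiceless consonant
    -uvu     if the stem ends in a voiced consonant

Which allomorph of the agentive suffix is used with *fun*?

*fun*: final consonant = /n/, voiced → -uvu.

-uvu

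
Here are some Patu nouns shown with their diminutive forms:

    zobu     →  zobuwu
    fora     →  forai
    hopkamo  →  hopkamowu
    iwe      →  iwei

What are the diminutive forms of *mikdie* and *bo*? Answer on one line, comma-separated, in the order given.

mikdiei, bowu

The alternation tracks the last vowel of the stem — -wu when the last vowel of the stem is a rounded vowel (*zobu*, *hopkamo*); -i when the last vowel of the stem is an unrounded vowel (*fora*, *iwe*).
Since the last vowel of *mikdie* is /e/ (an unrounded vowel), it takes -i, giving *mikdiei*.
*bo*: last vowel = /o/, a rounded vowel → -wu → *bowu*.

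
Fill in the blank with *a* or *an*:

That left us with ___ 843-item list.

an

The indefinite article is chosen by the initial *sound* of the following word, not its spelling.
The number *843* is spoken "eight hundred …", beginning with /eɪt/ — a vowel sound.
So the article is *an*: That left us with an 843-item list.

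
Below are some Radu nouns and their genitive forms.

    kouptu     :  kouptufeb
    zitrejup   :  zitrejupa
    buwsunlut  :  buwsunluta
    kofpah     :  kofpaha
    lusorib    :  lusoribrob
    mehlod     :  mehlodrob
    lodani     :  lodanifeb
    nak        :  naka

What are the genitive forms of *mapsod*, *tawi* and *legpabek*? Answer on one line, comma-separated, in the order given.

The alternation tracks the final sound of the stem — -a when the stem ends in a voiceless consonant (*zitrejup*, *buwsunlut*, *kofpah*, *nak*); -rob when the stem ends in a voiced consonant (*lusorib*, *mehlod*); -feb when the stem ends in a vowel (*kouptu*, *lodani*).
Since the final sound of *mapsod* is /d/ (a voiced consonant), it takes -rob, giving *mapsodrob*.
*tawi* — final sound /i/ (a vowel) → -feb → *tawifeb*.
*legpabek*: final sound = /k/, a voiceless consonant → -a → *legpabeka*.

mapsodrob, tawifeb, legpabeka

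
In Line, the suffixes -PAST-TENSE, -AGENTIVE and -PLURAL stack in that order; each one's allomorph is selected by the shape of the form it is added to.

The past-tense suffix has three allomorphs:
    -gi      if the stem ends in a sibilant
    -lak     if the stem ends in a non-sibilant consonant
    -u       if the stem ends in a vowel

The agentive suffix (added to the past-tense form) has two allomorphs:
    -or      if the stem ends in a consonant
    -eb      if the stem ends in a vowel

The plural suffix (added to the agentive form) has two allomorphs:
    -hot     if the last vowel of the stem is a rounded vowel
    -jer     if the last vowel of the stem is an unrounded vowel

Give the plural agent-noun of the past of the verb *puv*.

puvlakorhot

*puv*: final sound = /v/, a non-sibilant consonant → -lak → *puvlak*.
The past-tense form *puvlak* — final sound /k/ (a consonant) → -or → *puvlakor*.
The agentive form *puvlakor* — last vowel /o/ (a rounded vowel) → -hot → *puvlakorhot*.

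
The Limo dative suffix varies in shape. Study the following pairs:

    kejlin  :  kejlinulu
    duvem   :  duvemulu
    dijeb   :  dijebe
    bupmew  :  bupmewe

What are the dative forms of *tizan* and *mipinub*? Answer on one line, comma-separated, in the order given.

The suffix is conditioned by the final consonant: -ulu when the stem ends in a nasal (*kejlin*, *duvem*); -e when the stem ends in a non-nasal consonant (*dijeb*, *bupmew*).
*tizan* — final consonant /n/ (a nasal) → -ulu → *tizanulu*.
Since the final consonant of *mipinub* is /b/ (non-nasal), it takes -e, giving *mipinube*.

tizanulu, mipinube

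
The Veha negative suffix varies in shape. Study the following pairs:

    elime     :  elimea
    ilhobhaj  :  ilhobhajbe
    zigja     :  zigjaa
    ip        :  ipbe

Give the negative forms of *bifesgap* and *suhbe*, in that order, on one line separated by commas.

bifesgapbe, suhbea

The pattern is consonant vs. vowel: -be when the stem ends in a consonant (*ilhobhaj*, *ip*); -a when the stem ends in a vowel (*elime*, *zigja*).
*bifesgap* — final sound /p/ (a consonant) → -be → *bifesgapbe*.
*suhbe* — final sound /e/ (a vowel) → -a → *suhbea*.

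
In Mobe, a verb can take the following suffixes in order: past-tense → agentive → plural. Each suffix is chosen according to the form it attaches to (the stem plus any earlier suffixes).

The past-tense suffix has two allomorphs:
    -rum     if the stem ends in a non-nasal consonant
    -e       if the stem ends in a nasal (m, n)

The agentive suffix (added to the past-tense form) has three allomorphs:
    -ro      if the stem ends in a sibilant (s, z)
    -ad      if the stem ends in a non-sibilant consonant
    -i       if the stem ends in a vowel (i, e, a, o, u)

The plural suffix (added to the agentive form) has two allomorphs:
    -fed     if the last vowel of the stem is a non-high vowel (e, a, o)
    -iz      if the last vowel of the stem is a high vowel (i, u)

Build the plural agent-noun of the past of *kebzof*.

The final consonant of *kebzof* is /f/, which is non-nasal, so the past-tense suffix is -rum, giving *kebzofrum*.
Since the final sound of the past-tense form *kebzofrum* is /m/ (a non-sibilant consonant), it takes -ad, giving *kebzofrumad*.
The agentive form *kebzofrumad*: last vowel = /a/, a non-high vowel → -fed → *kebzofrumadfed*.

kebzofrumadfed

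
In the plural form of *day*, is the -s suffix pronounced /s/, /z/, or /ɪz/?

/z/

The stem *day* ends in a voiced non-sibilant sound.
The plural suffix surfaces as /ɪz/ after sibilants, /s/ after other voiceless consonants, and /z/ after other voiced sounds.
So the plural -s on *day* is pronounced /z/.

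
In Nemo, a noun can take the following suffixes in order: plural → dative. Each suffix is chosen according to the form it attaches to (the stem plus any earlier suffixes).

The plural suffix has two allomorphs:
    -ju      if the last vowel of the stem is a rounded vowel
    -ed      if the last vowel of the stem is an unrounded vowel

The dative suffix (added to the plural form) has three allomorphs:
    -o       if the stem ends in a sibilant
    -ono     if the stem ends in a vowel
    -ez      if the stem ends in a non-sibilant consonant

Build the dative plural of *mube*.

The last vowel of *mube* is /e/, which is an unrounded vowel, so the plural suffix is -ed, giving *mubeed*.
The plural form *mubeed*: final sound = /d/, a non-sibilant consonant → -ez → *mubeedez*.

mubeedez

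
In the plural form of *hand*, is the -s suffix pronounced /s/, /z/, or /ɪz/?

The stem *hand* ends in a voiced non-sibilant sound.
The plural suffix surfaces as /ɪz/ after sibilants, /s/ after other voiceless consonants, and /z/ after other voiced sounds.
So the plural -s on *hand* is pronounced /z/.

/z/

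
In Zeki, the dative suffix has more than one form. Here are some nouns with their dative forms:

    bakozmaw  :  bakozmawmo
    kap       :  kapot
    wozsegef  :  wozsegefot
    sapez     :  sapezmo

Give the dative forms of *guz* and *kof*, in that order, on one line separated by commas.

The suffix is conditioned by the final consonant: -ot when the stem ends in a voiceless consonant (*kap*, *wozsegef*); -mo when the stem ends in a voiced consonant (*bakozmaw*, *sapez*).
*guz* — final consonant /z/ (voiced) → -mo → *guzmo*.
*kof* — final consonant /f/ (voiceless) → -ot → *kofot*.

guzmo, kofot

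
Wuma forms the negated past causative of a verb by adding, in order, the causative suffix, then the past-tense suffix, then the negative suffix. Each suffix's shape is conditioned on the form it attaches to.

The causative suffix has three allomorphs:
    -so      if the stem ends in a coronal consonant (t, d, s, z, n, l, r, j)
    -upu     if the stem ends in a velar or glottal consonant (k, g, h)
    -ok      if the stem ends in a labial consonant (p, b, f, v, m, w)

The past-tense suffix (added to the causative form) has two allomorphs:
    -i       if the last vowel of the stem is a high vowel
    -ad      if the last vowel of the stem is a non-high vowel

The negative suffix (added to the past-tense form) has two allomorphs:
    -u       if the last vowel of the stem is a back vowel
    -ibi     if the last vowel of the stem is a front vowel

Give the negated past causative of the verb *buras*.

burassoadu

The final consonant of *buras* is /s/, which is coronal, so the causative suffix is -so, giving *burasso*.
Since the last vowel of the causative form *burasso* is /o/ (a non-high vowel), it takes -ad, giving *burassoad*.
The past-tense form *burassoad* — last vowel /a/ (a back vowel) → -u → *burassoadu*.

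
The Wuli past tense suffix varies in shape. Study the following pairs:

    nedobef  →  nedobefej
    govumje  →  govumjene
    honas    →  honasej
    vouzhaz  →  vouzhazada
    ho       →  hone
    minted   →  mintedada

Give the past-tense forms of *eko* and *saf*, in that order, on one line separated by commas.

The suffix is conditioned by the final sound: -ej when the stem ends in a voiceless consonant (*nedobef*, *honas*); -ada when the stem ends in a voiced consonant (*vouzhaz*, *minted*); -ne when the stem ends in a vowel (*govumje*, *ho*).
*eko*: final sound = /o/, a vowel → -ne → *ekone*.
The final sound of *saf* is /f/, which is a voiceless consonant, so the suffix is -ej, giving *safej*.

ekone, safej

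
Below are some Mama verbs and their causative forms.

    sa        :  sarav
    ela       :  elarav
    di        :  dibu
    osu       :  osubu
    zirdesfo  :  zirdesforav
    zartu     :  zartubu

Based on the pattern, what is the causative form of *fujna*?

The suffix is conditioned by the last vowel: -bu when the last vowel of the stem is a high vowel (*di*, *osu*, *zartu*); -rav when the last vowel of the stem is a non-high vowel (*sa*, *ela*, *zirdesfo*).
The last vowel of *fujna* is /a/, which is a non-high vowel, so the suffix is -rav, giving *fujnarav*.

fujnarav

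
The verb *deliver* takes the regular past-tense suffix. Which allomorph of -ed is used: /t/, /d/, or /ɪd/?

The stem *deliver* ends in a voiced sound other than /d/.
The -ed suffix is realized as /ɪd/ after /t, d/; as /t/ after other voiceless consonants; and as /d/ after other voiced sounds.
So -ed on *deliver* is pronounced /d/.

/d/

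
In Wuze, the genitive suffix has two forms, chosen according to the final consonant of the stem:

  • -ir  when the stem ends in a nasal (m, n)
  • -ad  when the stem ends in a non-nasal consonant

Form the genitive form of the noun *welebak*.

The final consonant of *welebak* is /k/, which is non-nasal, so the suffix is -ad, giving *welebakad*.

welebakad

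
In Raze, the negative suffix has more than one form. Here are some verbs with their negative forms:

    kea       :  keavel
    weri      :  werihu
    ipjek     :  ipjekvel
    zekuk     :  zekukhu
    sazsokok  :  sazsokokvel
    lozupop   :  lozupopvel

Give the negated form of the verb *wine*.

The alternation tracks the last vowel of the stem — -hu when the last vowel of the stem is a high vowel (*weri*, *zekuk*); -vel when the last vowel of the stem is a non-high vowel (*kea*, *ipjek*, *sazsokok*, *lozupop*).
*wine*: last vowel = /e/, a non-high vowel → -vel → *winevel*.

winevel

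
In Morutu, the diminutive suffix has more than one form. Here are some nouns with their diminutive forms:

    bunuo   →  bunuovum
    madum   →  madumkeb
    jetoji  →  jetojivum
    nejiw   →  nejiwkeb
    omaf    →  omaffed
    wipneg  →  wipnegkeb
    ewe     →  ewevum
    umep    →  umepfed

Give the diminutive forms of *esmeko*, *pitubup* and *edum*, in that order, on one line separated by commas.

The pattern is voicing of the final sound: -fed when the stem ends in a voiceless consonant (*omaf*, *umep*); -keb when the stem ends in a voiced consonant (*madum*, *nejiw*, *wipneg*); -vum when the stem ends in a vowel (*bunuo*, *jetoji*, *ewe*).
Since the final sound of *esmeko* is /o/ (a vowel), it takes -vum, giving *esmekovum*.
*pitubup*: final sound = /p/, a voiceless consonant → -fed → *pitubupfed*.
Since the final sound of *edum* is /m/ (a voiced consonant), it takes -keb, giving *edumkeb*.

esmekovum, pitubupfed, edumkeb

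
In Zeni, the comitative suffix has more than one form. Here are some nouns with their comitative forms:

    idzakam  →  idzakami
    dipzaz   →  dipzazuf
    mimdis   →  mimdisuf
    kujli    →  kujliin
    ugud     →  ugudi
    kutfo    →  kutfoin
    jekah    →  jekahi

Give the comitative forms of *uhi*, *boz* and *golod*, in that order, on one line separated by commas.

uhiin, bozuf, golodi

The suffix is conditioned by the final sound: -uf when the stem ends in a sibilant (*dipzaz*, *mimdis*); -i when the stem ends in a non-sibilant consonant (*idzakam*, *ugud*, *jekah*); -in when the stem ends in a vowel (*kujli*, *kutfo*).
*uhi*: final sound = /i/, a vowel → -in → *uhiin*.
The final sound of *boz* is /z/, which is a sibilant, so the suffix is -uf, giving *bozuf*.
The final sound of *golod* is /d/, which is a non-sibilant consonant, so the suffix is -i, giving *golodi*.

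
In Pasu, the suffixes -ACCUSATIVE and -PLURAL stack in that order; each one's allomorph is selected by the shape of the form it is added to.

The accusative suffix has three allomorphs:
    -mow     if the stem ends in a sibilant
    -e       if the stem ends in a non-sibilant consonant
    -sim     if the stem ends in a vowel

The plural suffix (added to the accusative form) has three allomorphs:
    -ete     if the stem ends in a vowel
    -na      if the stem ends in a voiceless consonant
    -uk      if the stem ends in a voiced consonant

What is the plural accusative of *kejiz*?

Since the final sound of *kejiz* is /z/ (a sibilant), it takes -mow, giving *kejizmow*.
Since the final sound of the accusative form *kejizmow* is /w/ (a voiced consonant), it takes -uk, giving *kejizmowuk*.

kejizmowuk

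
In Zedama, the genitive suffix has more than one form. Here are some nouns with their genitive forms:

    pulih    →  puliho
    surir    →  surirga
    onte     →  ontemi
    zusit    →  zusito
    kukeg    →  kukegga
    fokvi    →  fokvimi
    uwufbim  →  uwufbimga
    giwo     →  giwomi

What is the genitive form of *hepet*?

The pattern is voicing of the final sound: -o when the stem ends in a voiceless consonant (*pulih*, *zusit*); -ga when the stem ends in a voiced consonant (*surir*, *kukeg*, *uwufbim*); -mi when the stem ends in a vowel (*onte*, *fokvi*, *giwo*).
Since the final sound of *hepet* is /t/ (a voiceless consonant), it takes -o, giving *hepeto*.

hepeto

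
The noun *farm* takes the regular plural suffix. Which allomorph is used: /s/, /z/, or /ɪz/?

/z/

The stem *farm* ends in a voiced non-sibilant sound.
The plural suffix surfaces as /ɪz/ after sibilants, /s/ after other voiceless consonants, and /z/ after other voiced sounds.
So the plural -s on *farm* is pronounced /z/.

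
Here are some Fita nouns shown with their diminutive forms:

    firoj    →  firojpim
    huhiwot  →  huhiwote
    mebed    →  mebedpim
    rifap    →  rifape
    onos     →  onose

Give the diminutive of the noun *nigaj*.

nigajpim

The suffix is conditioned by the final consonant: -e when the stem ends in a voiceless consonant (*huhiwot*, *rifap*, *onos*); -pim when the stem ends in a voiced consonant (*firoj*, *mebed*).
*nigaj*: final consonant = /j/, voiced → -pim → *nigajpim*.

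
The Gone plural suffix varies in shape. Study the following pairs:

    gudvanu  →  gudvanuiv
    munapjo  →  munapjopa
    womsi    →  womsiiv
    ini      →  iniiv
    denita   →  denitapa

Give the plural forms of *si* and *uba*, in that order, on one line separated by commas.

Looking at the last vowel of each stem: -iv when the last vowel of the stem is a high vowel (*gudvanu*, *womsi*, *ini*); -pa when the last vowel of the stem is a non-high vowel (*munapjo*, *denita*).
Since the last vowel of *si* is /i/ (a high vowel), it takes -iv, giving *siiv*.
The last vowel of *uba* is /a/, which is a non-high vowel, so the suffix is -pa, giving *ubapa*.

siiv, ubapa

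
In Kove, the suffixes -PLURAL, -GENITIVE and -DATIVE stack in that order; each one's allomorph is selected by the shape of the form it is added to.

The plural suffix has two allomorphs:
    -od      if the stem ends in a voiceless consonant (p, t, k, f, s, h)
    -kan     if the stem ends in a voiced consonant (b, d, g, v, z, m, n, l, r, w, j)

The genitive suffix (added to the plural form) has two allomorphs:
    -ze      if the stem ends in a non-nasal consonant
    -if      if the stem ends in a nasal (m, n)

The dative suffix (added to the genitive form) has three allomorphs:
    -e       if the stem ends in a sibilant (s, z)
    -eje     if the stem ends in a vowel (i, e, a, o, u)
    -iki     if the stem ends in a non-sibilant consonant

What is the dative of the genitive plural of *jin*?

Since the final consonant of *jin* is /n/ (voiced), it takes -kan, giving *jinkan*.
Since the final consonant of the plural form *jinkan* is /n/ (a nasal), it takes -if, giving *jinkanif*.
The final sound of the genitive form *jinkanif* is /f/, which is a non-sibilant consonant, so the dative suffix is -iki, giving *jinkanifiki*.

jinkanifiki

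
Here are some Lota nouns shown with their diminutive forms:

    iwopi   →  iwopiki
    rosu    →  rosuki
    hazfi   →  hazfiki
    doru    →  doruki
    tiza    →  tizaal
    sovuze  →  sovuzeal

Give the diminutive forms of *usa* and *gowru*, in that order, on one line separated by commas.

usaal, gowruki

The pattern is height harmony: -ki when the last vowel of the stem is a high vowel (*iwopi*, *rosu*, *hazfi*, *doru*); -al when the last vowel of the stem is a non-high vowel (*tiza*, *sovuze*).
*usa*: last vowel = /a/, a non-high vowel → -al → *usaal*.
Since the last vowel of *gowru* is /u/ (a high vowel), it takes -ki, giving *gowruki*.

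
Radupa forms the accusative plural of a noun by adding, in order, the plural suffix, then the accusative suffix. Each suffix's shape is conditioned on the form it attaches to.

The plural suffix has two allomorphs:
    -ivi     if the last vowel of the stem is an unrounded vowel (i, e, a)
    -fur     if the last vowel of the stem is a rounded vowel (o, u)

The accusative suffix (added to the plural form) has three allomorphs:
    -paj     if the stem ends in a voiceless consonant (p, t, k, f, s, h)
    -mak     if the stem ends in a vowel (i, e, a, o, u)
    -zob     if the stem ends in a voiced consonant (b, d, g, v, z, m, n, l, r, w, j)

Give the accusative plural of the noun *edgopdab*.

Since the last vowel of *edgopdab* is /a/ (an unrounded vowel), it takes -ivi, giving *edgopdabivi*.
The plural form *edgopdabivi*: final sound = /i/, a vowel → -mak → *edgopdabivimak*.

edgopdabivimak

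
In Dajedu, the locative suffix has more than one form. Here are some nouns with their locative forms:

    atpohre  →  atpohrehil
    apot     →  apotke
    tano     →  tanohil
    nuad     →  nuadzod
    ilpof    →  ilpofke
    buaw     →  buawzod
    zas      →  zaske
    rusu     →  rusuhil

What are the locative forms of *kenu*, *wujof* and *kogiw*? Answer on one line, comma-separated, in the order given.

kenuhil, wujofke, kogiwzod

Looking at the final sound of each stem: -ke when the stem ends in a voiceless consonant (*apot*, *ilpof*, *zas*); -zod when the stem ends in a voiced consonant (*nuad*, *buaw*); -hil when the stem ends in a vowel (*atpohre*, *tano*, *rusu*).
Since the final sound of *kenu* is /u/ (a vowel), it takes -hil, giving *kenuhil*.
The final sound of *wujof* is /f/, which is a voiceless consonant, so the suffix is -ke, giving *wujofke*.
Since the final sound of *kogiw* is /w/ (a voiced consonant), it takes -zod, giving *kogiwzod*.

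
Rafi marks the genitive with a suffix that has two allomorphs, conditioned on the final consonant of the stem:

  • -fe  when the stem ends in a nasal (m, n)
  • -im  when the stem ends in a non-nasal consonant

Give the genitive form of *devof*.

*devof* — final consonant /f/ (non-nasal) → -im → *devofim*.

devofim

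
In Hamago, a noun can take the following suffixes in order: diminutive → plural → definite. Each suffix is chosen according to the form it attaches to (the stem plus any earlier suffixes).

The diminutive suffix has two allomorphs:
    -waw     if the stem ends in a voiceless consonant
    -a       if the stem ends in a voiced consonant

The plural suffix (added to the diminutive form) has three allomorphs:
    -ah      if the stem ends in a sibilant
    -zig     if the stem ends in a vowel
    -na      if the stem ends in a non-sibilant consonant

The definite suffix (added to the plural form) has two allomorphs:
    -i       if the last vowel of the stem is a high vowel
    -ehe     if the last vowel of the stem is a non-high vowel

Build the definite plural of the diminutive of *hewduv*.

Since the final consonant of *hewduv* is /v/ (voiced), it takes -a, giving *hewduva*.
The diminutive form *hewduva*: final sound = /a/, a vowel → -zig → *hewduvazig*.
The plural form *hewduvazig* — last vowel /i/ (a high vowel) → -i → *hewduvazigi*.

hewduvazigi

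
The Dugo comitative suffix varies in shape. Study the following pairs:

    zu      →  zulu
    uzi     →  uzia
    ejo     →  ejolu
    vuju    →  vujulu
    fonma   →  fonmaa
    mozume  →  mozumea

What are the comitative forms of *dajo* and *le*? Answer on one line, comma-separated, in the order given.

The alternation tracks the last vowel of the stem — -lu when the last vowel of the stem is a rounded vowel (*zu*, *ejo*, *vuju*); -a when the last vowel of the stem is an unrounded vowel (*uzi*, *fonma*, *mozume*).
*dajo*: last vowel = /o/, a rounded vowel → -lu → *dajolu*.
*le*: last vowel = /e/, an unrounded vowel → -a → *lea*.

dajolu, lea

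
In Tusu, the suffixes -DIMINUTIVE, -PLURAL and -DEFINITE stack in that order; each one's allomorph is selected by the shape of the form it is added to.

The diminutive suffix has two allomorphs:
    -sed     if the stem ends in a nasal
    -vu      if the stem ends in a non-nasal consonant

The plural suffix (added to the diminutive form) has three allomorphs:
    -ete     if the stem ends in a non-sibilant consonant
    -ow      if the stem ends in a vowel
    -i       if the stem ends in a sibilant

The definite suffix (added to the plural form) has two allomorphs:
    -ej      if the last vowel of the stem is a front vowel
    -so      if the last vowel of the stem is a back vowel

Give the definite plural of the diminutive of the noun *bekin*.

bekinsedeteej

The final consonant of *bekin* is /n/, which is a nasal, so the diminutive suffix is -sed, giving *bekinsed*.
The diminutive form *bekinsed* — final sound /d/ (a non-sibilant consonant) → -ete → *bekinsedete*.
The plural form *bekinsedete*: last vowel = /e/, a front vowel → -ej → *bekinsedeteej*.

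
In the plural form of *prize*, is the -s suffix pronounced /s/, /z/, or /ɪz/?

The stem *prize* ends in a sibilant (/s, z, ʃ, ʒ, tʃ, dʒ/).
The plural suffix surfaces as /ɪz/ after sibilants, /s/ after other voiceless consonants, and /z/ after other voiced sounds.
So the plural -s on *prize* is pronounced /ɪz/.

/ɪz/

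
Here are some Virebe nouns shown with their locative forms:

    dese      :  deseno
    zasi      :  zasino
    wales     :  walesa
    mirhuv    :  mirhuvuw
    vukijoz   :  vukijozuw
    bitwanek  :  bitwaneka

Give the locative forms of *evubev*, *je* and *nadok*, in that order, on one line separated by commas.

evubevuw, jeno, nadoka

The suffix is conditioned by the final sound: -a when the stem ends in a voiceless consonant (*wales*, *bitwanek*); -uw when the stem ends in a voiced consonant (*mirhuv*, *vukijoz*); -no when the stem ends in a vowel (*dese*, *zasi*).
*evubev* — final sound /v/ (a voiced consonant) → -uw → *evubevuw*.
Since the final sound of *je* is /e/ (a vowel), it takes -no, giving *jeno*.
Since the final sound of *nadok* is /k/ (a voiceless consonant), it takes -a, giving *nadoka*.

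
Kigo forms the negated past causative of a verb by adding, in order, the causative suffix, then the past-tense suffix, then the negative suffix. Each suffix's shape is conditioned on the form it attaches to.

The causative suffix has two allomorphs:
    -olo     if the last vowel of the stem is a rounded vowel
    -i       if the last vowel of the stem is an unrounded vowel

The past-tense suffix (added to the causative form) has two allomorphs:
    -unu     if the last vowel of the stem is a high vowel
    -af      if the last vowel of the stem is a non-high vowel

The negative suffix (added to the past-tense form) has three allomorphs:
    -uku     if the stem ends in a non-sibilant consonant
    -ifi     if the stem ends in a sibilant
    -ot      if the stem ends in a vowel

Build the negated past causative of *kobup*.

kobupoloafuku

*kobup* — last vowel /u/ (a rounded vowel) → -olo → *kobupolo*.
The last vowel of the causative form *kobupolo* is /o/, which is a non-high vowel, so the past-tense suffix is -af, giving *kobupoloaf*.
The past-tense form *kobupoloaf* — final sound /f/ (a non-sibilant consonant) → -uku → *kobupoloafuku*.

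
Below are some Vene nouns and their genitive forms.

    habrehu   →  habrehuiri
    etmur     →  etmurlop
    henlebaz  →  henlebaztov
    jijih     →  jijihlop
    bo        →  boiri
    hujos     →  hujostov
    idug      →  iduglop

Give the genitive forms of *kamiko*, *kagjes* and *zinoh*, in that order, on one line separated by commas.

kamikoiri, kagjestov, zinohlop

The alternation tracks the final sound of the stem — -tov when the stem ends in a sibilant (*henlebaz*, *hujos*); -lop when the stem ends in a non-sibilant consonant (*etmur*, *jijih*, *idug*); -iri when the stem ends in a vowel (*habrehu*, *bo*).
*kamiko*: final sound = /o/, a vowel → -iri → *kamikoiri*.
*kagjes* — final sound /s/ (a sibilant) → -tov → *kagjestov*.
*zinoh* — final sound /h/ (a non-sibilant consonant) → -lop → *zinohlop*.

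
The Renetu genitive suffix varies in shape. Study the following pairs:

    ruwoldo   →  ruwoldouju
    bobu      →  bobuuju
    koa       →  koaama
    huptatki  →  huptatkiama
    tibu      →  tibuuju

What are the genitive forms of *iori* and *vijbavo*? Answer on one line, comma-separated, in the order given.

ioriama, vijbavouju

Looking at the last vowel of each stem: -uju when the last vowel of the stem is a rounded vowel (*ruwoldo*, *bobu*, *tibu*); -ama when the last vowel of the stem is an unrounded vowel (*koa*, *huptatki*).
*iori* — last vowel /i/ (an unrounded vowel) → -ama → *ioriama*.
The last vowel of *vijbavo* is /o/, which is a rounded vowel, so the suffix is -uju, giving *vijbavouju*.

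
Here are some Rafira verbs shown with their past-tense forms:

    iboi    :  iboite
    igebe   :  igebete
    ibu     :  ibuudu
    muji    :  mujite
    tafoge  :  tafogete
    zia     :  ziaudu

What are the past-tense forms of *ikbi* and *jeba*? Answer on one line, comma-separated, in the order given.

The suffix is conditioned by the last vowel: -te when the last vowel of the stem is a front vowel (*iboi*, *igebe*, *muji*, *tafoge*); -udu when the last vowel of the stem is a back vowel (*ibu*, *zia*).
*ikbi*: last vowel = /i/, a front vowel → -te → *ikbite*.
The last vowel of *jeba* is /a/, which is a back vowel, so the suffix is -udu, giving *jebaudu*.

ikbite, jebaudu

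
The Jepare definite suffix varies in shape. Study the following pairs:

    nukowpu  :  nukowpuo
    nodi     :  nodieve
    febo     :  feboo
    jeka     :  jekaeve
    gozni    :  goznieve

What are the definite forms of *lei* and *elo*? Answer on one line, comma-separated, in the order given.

leieve, eloo

The pattern is rounding harmony: -o when the last vowel of the stem is a rounded vowel (*nukowpu*, *febo*); -eve when the last vowel of the stem is an unrounded vowel (*nodi*, *jeka*, *gozni*).
Since the last vowel of *lei* is /i/ (an unrounded vowel), it takes -eve, giving *leieve*.
The last vowel of *elo* is /o/, which is a rounded vowel, so the suffix is -o, giving *eloo*.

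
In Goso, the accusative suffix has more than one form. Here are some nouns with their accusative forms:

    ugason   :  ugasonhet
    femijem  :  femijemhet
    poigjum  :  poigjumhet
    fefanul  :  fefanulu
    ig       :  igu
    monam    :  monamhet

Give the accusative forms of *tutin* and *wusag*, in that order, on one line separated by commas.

tutinhet, wusagu

The pattern is nasality of the final consonant: -het when the stem ends in a nasal (*ugason*, *femijem*, *poigjum*, *monam*); -u when the stem ends in a non-nasal consonant (*fefanul*, *ig*).
*tutin*: final consonant = /n/, a nasal → -het → *tutinhet*.
*wusag* — final consonant /g/ (non-nasal) → -u → *wusagu*.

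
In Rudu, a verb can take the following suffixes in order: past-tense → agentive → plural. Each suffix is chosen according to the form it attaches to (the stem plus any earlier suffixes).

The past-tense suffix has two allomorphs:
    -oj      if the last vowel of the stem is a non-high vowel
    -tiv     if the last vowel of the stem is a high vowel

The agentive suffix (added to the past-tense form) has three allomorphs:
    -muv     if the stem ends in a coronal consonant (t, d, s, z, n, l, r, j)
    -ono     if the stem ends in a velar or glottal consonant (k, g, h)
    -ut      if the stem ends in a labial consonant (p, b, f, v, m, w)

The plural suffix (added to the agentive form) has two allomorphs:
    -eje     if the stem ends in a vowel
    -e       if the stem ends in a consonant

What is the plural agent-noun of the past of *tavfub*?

*tavfub* — last vowel /u/ (a high vowel) → -tiv → *tavfubtiv*.
Since the final consonant of the past-tense form *tavfubtiv* is /v/ (labial), it takes -ut, giving *tavfubtivut*.
Since the final sound of the agentive form *tavfubtivut* is /t/ (a consonant), it takes -e, giving *tavfubtivute*.

tavfubtivute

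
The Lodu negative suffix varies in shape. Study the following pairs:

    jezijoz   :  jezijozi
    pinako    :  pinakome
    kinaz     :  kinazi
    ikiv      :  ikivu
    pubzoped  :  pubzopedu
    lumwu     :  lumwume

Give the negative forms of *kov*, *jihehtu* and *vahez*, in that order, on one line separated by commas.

Looking at the final sound of each stem: -i when the stem ends in a sibilant (*jezijoz*, *kinaz*); -u when the stem ends in a non-sibilant consonant (*ikiv*, *pubzoped*); -me when the stem ends in a vowel (*pinako*, *lumwu*).
Since the final sound of *kov* is /v/ (a non-sibilant consonant), it takes -u, giving *kovu*.
Since the final sound of *jihehtu* is /u/ (a vowel), it takes -me, giving *jihehtume*.
*vahez*: final sound = /z/, a sibilant → -i → *vahezi*.

kovu, jihehtume, vahezi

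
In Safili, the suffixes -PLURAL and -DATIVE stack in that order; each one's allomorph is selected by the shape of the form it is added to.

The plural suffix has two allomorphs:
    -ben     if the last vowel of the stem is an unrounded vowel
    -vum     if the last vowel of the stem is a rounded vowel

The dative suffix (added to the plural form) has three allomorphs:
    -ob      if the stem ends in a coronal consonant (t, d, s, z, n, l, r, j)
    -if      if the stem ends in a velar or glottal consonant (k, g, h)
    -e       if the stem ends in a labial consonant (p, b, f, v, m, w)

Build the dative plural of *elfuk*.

elfukvume

*elfuk*: last vowel = /u/, a rounded vowel → -vum → *elfukvum*.
The plural form *elfukvum*: final consonant = /m/, labial → -e → *elfukvume*.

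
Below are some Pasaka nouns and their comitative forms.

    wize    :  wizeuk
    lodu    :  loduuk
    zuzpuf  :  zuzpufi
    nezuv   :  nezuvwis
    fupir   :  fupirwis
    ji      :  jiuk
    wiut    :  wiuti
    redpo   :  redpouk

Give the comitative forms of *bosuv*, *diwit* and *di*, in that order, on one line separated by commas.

bosuvwis, diwiti, diuk

The pattern is voicing of the final sound: -i when the stem ends in a voiceless consonant (*zuzpuf*, *wiut*); -wis when the stem ends in a voiced consonant (*nezuv*, *fupir*); -uk when the stem ends in a vowel (*wize*, *lodu*, *ji*, *redpo*).
The final sound of *bosuv* is /v/, which is a voiced consonant, so the suffix is -wis, giving *bosuvwis*.
The final sound of *diwit* is /t/, which is a voiceless consonant, so the suffix is -i, giving *diwiti*.
*di* — final sound /i/ (a vowel) → -uk → *diuk*.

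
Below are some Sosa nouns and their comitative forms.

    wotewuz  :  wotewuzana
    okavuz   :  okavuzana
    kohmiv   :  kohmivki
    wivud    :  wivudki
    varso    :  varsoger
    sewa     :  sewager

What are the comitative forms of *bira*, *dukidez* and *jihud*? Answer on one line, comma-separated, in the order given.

The pattern is sibilance of the final sound: -ana when the stem ends in a sibilant (*wotewuz*, *okavuz*); -ki when the stem ends in a non-sibilant consonant (*kohmiv*, *wivud*); -ger when the stem ends in a vowel (*varso*, *sewa*).
Since the final sound of *bira* is /a/ (a vowel), it takes -ger, giving *birager*.
The final sound of *dukidez* is /z/, which is a sibilant, so the suffix is -ana, giving *dukidezana*.
*jihud*: final sound = /d/, a non-sibilant consonant → -ki → *jihudki*.

birager, dukidezana, jihudki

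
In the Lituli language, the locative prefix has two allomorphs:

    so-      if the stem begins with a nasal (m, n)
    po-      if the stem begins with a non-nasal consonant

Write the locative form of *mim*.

somim

Since the first consonant of *mim* is /m/ (a nasal), it takes so-, giving *somim*.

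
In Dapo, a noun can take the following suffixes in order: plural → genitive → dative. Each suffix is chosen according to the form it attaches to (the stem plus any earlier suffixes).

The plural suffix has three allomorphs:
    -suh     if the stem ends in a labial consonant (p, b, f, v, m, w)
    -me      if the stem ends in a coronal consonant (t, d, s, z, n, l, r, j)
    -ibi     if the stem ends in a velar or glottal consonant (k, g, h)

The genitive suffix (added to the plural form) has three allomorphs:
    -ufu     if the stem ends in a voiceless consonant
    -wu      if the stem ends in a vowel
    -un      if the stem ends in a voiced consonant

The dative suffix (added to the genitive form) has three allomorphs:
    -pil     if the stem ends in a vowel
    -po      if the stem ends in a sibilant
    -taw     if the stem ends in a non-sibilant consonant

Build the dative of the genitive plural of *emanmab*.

*emanmab* — final consonant /b/ (labial) → -suh → *emanmabsuh*.
The plural form *emanmabsuh* — final sound /h/ (a voiceless consonant) → -ufu → *emanmabsuhufu*.
Since the final sound of the genitive form *emanmabsuhufu* is /u/ (a vowel), it takes -pil, giving *emanmabsuhufupil*.

emanmabsuhufupil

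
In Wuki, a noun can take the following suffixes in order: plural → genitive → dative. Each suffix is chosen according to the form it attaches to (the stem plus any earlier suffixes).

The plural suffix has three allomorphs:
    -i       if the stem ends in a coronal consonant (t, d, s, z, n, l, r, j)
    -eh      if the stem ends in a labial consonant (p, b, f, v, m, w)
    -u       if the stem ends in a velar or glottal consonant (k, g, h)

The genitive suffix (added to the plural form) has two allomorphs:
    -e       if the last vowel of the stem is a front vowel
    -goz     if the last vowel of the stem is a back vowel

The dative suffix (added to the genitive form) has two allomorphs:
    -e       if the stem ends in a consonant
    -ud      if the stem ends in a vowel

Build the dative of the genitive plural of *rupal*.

The final consonant of *rupal* is /l/, which is coronal, so the plural suffix is -i, giving *rupali*.
The plural form *rupali*: last vowel = /i/, a front vowel → -e → *rupalie*.
The genitive form *rupalie* — final sound /e/ (a vowel) → -ud → *rupalieud*.

rupalieud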